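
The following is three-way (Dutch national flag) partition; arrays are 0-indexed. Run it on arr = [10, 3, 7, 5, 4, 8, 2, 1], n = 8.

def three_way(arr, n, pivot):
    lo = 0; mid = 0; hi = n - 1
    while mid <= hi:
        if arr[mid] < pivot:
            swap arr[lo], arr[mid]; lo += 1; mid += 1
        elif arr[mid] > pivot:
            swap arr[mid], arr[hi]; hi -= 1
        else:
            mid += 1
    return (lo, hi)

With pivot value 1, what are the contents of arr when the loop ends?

[1, 7, 5, 4, 8, 2, 3, 10]

lo=0 mid=0 hi=7
10>1: swap(0,7), hi=6 ⇒ [1, 3, 7, 5, 4, 8, 2, 10]
1=1: mid=1
3>1: swap(1,6), hi=5 ⇒ [1, 2, 7, 5, 4, 8, 3, 10]
2>1: swap(1,5), hi=4 ⇒ [1, 8, 7, 5, 4, 2, 3, 10]
8>1: swap(1,4), hi=3 ⇒ [1, 4, 7, 5, 8, 2, 3, 10]
4>1: swap(1,3), hi=2 ⇒ [1, 5, 7, 4, 8, 2, 3, 10]
5>1: swap(1,2), hi=1 ⇒ [1, 7, 5, 4, 8, 2, 3, 10]
7>1: swap(1,1), hi=0 ⇒ [1, 7, 5, 4, 8, 2, 3, 10]
done. lo=0 hi=0; arr=[1, 7, 5, 4, 8, 2, 3, 10]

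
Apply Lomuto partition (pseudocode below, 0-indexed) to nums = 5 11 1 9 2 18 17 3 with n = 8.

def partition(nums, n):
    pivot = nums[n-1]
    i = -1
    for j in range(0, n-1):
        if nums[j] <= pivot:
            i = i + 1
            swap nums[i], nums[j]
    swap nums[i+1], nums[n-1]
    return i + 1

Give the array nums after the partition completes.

1 2 3 9 11 18 17 5

pivot=3, i=-1
j=0: 5>3, skip
j=1: 11>3, skip
j=2: 1≤3, i=0, swap(0,2) ⇒ 1 11 5 9 2 18 17 3
j=3: 9>3, skip
j=4: 2≤3, i=1, swap(1,4) ⇒ 1 2 5 9 11 18 17 3
j=5: 18>3, skip
j=6: 17>3, skip
swap(2,7) ⇒ 1 2 3 9 11 18 17 5; return 2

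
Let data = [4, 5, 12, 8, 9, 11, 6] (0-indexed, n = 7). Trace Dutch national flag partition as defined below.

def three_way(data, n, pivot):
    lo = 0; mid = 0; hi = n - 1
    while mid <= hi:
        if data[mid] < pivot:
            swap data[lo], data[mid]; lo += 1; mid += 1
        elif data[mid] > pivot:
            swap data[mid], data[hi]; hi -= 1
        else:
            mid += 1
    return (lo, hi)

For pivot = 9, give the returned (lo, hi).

pivot = 9; lo=0, mid=0, hi=6
data[mid]=4<9: swap data[0],data[0]; lo=1,mid=1 → [4, 5, 12, 8, 9, 11, 6]
data[mid]=5<9: swap data[1],data[1]; lo=2,mid=2 → [4, 5, 12, 8, 9, 11, 6]
data[mid]=12>9: swap data[2],data[6]; hi=5 → [4, 5, 6, 8, 9, 11, 12]
data[mid]=6<9: swap data[2],data[2]; lo=3,mid=3 → [4, 5, 6, 8, 9, 11, 12]
data[mid]=8<9: swap data[3],data[3]; lo=4,mid=4 → [4, 5, 6, 8, 9, 11, 12]
data[mid]=9=9: mid=5
data[mid]=11>9: swap data[5],data[5]; hi=4 → [4, 5, 6, 8, 9, 11, 12]
end: lo=4, hi=4; data = [4, 5, 6, 8, 9, 11, 12]

(4, 4)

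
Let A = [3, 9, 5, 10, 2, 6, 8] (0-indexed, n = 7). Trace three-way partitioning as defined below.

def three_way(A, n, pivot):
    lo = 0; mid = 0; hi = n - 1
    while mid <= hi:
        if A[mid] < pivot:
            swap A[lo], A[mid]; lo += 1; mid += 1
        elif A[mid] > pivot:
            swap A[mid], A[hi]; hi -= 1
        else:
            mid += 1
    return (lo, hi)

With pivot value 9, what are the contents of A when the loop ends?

lo=0 mid=0 hi=6
3<9: swap(0,0), lo=1 mid=1 ⇒ [3, 9, 5, 10, 2, 6, 8]
9=9: mid=2
5<9: swap(1,2), lo=2 mid=3 ⇒ [3, 5, 9, 10, 2, 6, 8]
10>9: swap(3,6), hi=5 ⇒ [3, 5, 9, 8, 2, 6, 10]
8<9: swap(2,3), lo=3 mid=4 ⇒ [3, 5, 8, 9, 2, 6, 10]
2<9: swap(3,4), lo=4 mid=5 ⇒ [3, 5, 8, 2, 9, 6, 10]
6<9: swap(4,5), lo=5 mid=6 ⇒ [3, 5, 8, 2, 6, 9, 10]
done. lo=5 hi=5; A=[3, 5, 8, 2, 6, 9, 10]

[3, 5, 8, 2, 6, 9, 10]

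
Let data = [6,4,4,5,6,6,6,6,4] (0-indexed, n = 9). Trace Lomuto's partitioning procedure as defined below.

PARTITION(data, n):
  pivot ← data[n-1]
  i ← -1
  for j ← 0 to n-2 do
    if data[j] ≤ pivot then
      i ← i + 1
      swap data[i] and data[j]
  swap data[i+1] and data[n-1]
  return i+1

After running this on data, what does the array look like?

pivot = data[8] = 4; i = -1
j=0: data[0]=6 > 4 → no swap
j=1: data[1]=4 ≤ 4 → i=0, swap data[0],data[1] → [4,6,4,5,6,6,6,6,4]
j=2: data[2]=4 ≤ 4 → i=1, swap data[1],data[2] → [4,4,6,5,6,6,6,6,4]
j=3: data[3]=5 > 4 → no swap
j=4: data[4]=6 > 4 → no swap
j=5: data[5]=6 > 4 → no swap
j=6: data[6]=6 > 4 → no swap
j=7: data[7]=6 > 4 → no swap
final swap data[2],data[8] → [4,4,4,5,6,6,6,6,6]; return 2

[4,4,4,5,6,6,6,6,6]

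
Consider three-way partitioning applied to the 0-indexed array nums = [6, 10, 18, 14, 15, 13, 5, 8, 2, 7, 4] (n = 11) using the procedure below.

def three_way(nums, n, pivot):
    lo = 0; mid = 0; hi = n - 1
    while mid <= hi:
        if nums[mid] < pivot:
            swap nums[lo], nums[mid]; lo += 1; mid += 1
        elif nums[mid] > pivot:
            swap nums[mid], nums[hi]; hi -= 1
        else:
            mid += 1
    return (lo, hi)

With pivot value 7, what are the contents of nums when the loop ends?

[6, 4, 2, 5, 7, 13, 8, 15, 14, 18, 10]

lo=0 mid=0 hi=10
6<7: swap(0,0), lo=1 mid=1 ⇒ [6, 10, 18, 14, 15, 13, 5, 8, 2, 7, 4]
10>7: swap(1,10), hi=9 ⇒ [6, 4, 18, 14, 15, 13, 5, 8, 2, 7, 10]
4<7: swap(1,1), lo=2 mid=2 ⇒ [6, 4, 18, 14, 15, 13, 5, 8, 2, 7, 10]
18>7: swap(2,9), hi=8 ⇒ [6, 4, 7, 14, 15, 13, 5, 8, 2, 18, 10]
7=7: mid=3
14>7: swap(3,8), hi=7 ⇒ [6, 4, 7, 2, 15, 13, 5, 8, 14, 18, 10]
2<7: swap(2,3), lo=3 mid=4 ⇒ [6, 4, 2, 7, 15, 13, 5, 8, 14, 18, 10]
15>7: swap(4,7), hi=6 ⇒ [6, 4, 2, 7, 8, 13, 5, 15, 14, 18, 10]
8>7: swap(4,6), hi=5 ⇒ [6, 4, 2, 7, 5, 13, 8, 15, 14, 18, 10]
5<7: swap(3,4), lo=4 mid=5 ⇒ [6, 4, 2, 5, 7, 13, 8, 15, 14, 18, 10]
13>7: swap(5,5), hi=4 ⇒ [6, 4, 2, 5, 7, 13, 8, 15, 14, 18, 10]
done. lo=4 hi=4; nums=[6, 4, 2, 5, 7, 13, 8, 15, 14, 18, 10]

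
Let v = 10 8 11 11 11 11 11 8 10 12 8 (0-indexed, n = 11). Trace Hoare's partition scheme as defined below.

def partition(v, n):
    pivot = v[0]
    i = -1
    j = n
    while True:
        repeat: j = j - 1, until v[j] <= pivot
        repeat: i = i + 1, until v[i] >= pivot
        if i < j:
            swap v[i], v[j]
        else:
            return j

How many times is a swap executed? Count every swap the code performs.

pivot = v[0] = 10; i = -1, j = 11
j→10 (v[10]=8≤10), i→0 (v[0]=10≥10); i<j, swap → 8 8 11 11 11 11 11 8 10 12 10
j→8 (v[8]=10≤10), i→2 (v[2]=11≥10); i<j, swap → 8 8 10 11 11 11 11 8 11 12 10
j→7 (v[7]=8≤10), i→3 (v[3]=11≥10); i<j, swap → 8 8 10 8 11 11 11 11 11 12 10
j→3, i→4; i≥j, return j=3. v = 8 8 10 8 11 11 11 11 11 12 10

3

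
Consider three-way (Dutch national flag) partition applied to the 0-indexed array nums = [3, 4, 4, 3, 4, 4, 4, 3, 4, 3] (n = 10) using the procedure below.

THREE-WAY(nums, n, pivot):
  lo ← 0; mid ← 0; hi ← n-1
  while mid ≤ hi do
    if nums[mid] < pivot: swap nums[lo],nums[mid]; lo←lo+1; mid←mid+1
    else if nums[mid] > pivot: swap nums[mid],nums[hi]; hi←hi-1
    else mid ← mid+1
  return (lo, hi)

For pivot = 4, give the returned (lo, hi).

pivot = 4; lo=0, mid=0, hi=9
nums[mid]=3<4: swap nums[0],nums[0]; lo=1,mid=1 → [3, 4, 4, 3, 4, 4, 4, 3, 4, 3]
nums[mid]=4=4: mid=2
nums[mid]=4=4: mid=3
nums[mid]=3<4: swap nums[1],nums[3]; lo=2,mid=4 → [3, 3, 4, 4, 4, 4, 4, 3, 4, 3]
nums[mid]=4=4: mid=5
nums[mid]=4=4: mid=6
nums[mid]=4=4: mid=7
nums[mid]=3<4: swap nums[2],nums[7]; lo=3,mid=8 → [3, 3, 3, 4, 4, 4, 4, 4, 4, 3]
nums[mid]=4=4: mid=9
nums[mid]=3<4: swap nums[3],nums[9]; lo=4,mid=10 → [3, 3, 3, 3, 4, 4, 4, 4, 4, 4]
end: lo=4, hi=9; nums = [3, 3, 3, 3, 4, 4, 4, 4, 4, 4]

(4, 9)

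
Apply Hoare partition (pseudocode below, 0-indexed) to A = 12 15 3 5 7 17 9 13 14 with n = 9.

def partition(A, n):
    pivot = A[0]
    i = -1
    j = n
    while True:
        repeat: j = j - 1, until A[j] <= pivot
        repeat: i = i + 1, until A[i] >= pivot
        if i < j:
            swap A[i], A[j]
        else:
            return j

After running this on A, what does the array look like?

9 7 3 5 15 17 12 13 14

pivot = A[0] = 12; i = -1, j = 9
j→6 (A[6]=9≤12), i→0 (A[0]=12≥12); i<j, swap → 9 15 3 5 7 17 12 13 14
j→4 (A[4]=7≤12), i→1 (A[1]=15≥12); i<j, swap → 9 7 3 5 15 17 12 13 14
j→3, i→4; i≥j, return j=3. A = 9 7 3 5 15 17 12 13 14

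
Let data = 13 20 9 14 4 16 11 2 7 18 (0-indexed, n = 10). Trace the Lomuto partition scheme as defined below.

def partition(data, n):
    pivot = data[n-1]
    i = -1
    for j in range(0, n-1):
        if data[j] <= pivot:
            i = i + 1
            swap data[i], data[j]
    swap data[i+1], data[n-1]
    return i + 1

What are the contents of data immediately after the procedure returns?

13 9 14 4 16 11 2 7 18 20

pivot=18, i=-1
j=0: 13≤18, i=0, swap(0,0) ⇒ 13 20 9 14 4 16 11 2 7 18
j=1: 20>18, skip
j=2: 9≤18, i=1, swap(1,2) ⇒ 13 9 20 14 4 16 11 2 7 18
j=3: 14≤18, i=2, swap(2,3) ⇒ 13 9 14 20 4 16 11 2 7 18
j=4: 4≤18, i=3, swap(3,4) ⇒ 13 9 14 4 20 16 11 2 7 18
j=5: 16≤18, i=4, swap(4,5) ⇒ 13 9 14 4 16 20 11 2 7 18
j=6: 11≤18, i=5, swap(5,6) ⇒ 13 9 14 4 16 11 20 2 7 18
j=7: 2≤18, i=6, swap(6,7) ⇒ 13 9 14 4 16 11 2 20 7 18
j=8: 7≤18, i=7, swap(7,8) ⇒ 13 9 14 4 16 11 2 7 20 18
swap(8,9) ⇒ 13 9 14 4 16 11 2 7 18 20; return 8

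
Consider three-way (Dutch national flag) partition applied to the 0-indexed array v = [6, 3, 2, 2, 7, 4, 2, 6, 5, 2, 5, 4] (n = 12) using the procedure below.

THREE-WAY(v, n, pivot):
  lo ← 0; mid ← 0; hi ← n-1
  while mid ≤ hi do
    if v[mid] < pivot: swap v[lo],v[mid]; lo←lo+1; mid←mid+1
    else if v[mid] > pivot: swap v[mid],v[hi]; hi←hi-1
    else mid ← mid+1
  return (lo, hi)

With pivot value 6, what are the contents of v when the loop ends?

[3, 2, 2, 4, 4, 2, 5, 2, 5, 6, 6, 7]

pivot = 6; lo=0, mid=0, hi=11
v[mid]=6=6: mid=1
v[mid]=3<6: swap v[0],v[1]; lo=1,mid=2 → [3, 6, 2, 2, 7, 4, 2, 6, 5, 2, 5, 4]
v[mid]=2<6: swap v[1],v[2]; lo=2,mid=3 → [3, 2, 6, 2, 7, 4, 2, 6, 5, 2, 5, 4]
v[mid]=2<6: swap v[2],v[3]; lo=3,mid=4 → [3, 2, 2, 6, 7, 4, 2, 6, 5, 2, 5, 4]
v[mid]=7>6: swap v[4],v[11]; hi=10 → [3, 2, 2, 6, 4, 4, 2, 6, 5, 2, 5, 7]
v[mid]=4<6: swap v[3],v[4]; lo=4,mid=5 → [3, 2, 2, 4, 6, 4, 2, 6, 5, 2, 5, 7]
v[mid]=4<6: swap v[4],v[5]; lo=5,mid=6 → [3, 2, 2, 4, 4, 6, 2, 6, 5, 2, 5, 7]
v[mid]=2<6: swap v[5],v[6]; lo=6,mid=7 → [3, 2, 2, 4, 4, 2, 6, 6, 5, 2, 5, 7]
v[mid]=6=6: mid=8
v[mid]=5<6: swap v[6],v[8]; lo=7,mid=9 → [3, 2, 2, 4, 4, 2, 5, 6, 6, 2, 5, 7]
v[mid]=2<6: swap v[7],v[9]; lo=8,mid=10 → [3, 2, 2, 4, 4, 2, 5, 2, 6, 6, 5, 7]
v[mid]=5<6: swap v[8],v[10]; lo=9,mid=11 → [3, 2, 2, 4, 4, 2, 5, 2, 5, 6, 6, 7]
end: lo=9, hi=10; v = [3, 2, 2, 4, 4, 2, 5, 2, 5, 6, 6, 7]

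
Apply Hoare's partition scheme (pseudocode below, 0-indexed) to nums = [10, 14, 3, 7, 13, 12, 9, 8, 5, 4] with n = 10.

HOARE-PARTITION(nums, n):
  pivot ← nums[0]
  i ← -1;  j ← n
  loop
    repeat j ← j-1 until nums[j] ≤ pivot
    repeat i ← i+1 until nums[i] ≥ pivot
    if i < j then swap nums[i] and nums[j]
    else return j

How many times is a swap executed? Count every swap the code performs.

pivot = nums[0] = 10; i = -1, j = 10
j→9 (nums[9]=4≤10), i→0 (nums[0]=10≥10); i<j, swap → [4, 14, 3, 7, 13, 12, 9, 8, 5, 10]
j→8 (nums[8]=5≤10), i→1 (nums[1]=14≥10); i<j, swap → [4, 5, 3, 7, 13, 12, 9, 8, 14, 10]
j→7 (nums[7]=8≤10), i→4 (nums[4]=13≥10); i<j, swap → [4, 5, 3, 7, 8, 12, 9, 13, 14, 10]
j→6 (nums[6]=9≤10), i→5 (nums[5]=12≥10); i<j, swap → [4, 5, 3, 7, 8, 9, 12, 13, 14, 10]
j→5, i→6; i≥j, return j=5. nums = [4, 5, 3, 7, 8, 9, 12, 13, 14, 10]

4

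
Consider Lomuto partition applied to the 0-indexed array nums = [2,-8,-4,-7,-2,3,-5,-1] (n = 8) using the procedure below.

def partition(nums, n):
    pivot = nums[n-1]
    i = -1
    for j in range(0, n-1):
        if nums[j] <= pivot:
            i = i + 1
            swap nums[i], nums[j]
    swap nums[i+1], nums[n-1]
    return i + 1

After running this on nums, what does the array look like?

pivot=-1, i=-1
j=0: 2>-1, skip
j=1: -8≤-1, i=0, swap(0,1) ⇒ [-8,2,-4,-7,-2,3,-5,-1]
j=2: -4≤-1, i=1, swap(1,2) ⇒ [-8,-4,2,-7,-2,3,-5,-1]
j=3: -7≤-1, i=2, swap(2,3) ⇒ [-8,-4,-7,2,-2,3,-5,-1]
j=4: -2≤-1, i=3, swap(3,4) ⇒ [-8,-4,-7,-2,2,3,-5,-1]
j=5: 3>-1, skip
j=6: -5≤-1, i=4, swap(4,6) ⇒ [-8,-4,-7,-2,-5,3,2,-1]
swap(5,7) ⇒ [-8,-4,-7,-2,-5,-1,2,3]; return 5

[-8,-4,-7,-2,-5,-1,2,3]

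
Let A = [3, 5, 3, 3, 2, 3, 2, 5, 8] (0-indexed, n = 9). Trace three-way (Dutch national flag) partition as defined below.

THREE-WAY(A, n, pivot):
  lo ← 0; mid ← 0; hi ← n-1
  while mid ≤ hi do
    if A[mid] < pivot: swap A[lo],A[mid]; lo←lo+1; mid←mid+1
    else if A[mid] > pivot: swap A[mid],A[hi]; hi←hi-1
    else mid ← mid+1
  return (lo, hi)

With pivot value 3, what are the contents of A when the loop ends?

lo=0 mid=0 hi=8
3=3: mid=1
5>3: swap(1,8), hi=7 ⇒ [3, 8, 3, 3, 2, 3, 2, 5, 5]
8>3: swap(1,7), hi=6 ⇒ [3, 5, 3, 3, 2, 3, 2, 8, 5]
5>3: swap(1,6), hi=5 ⇒ [3, 2, 3, 3, 2, 3, 5, 8, 5]
2<3: swap(0,1), lo=1 mid=2 ⇒ [2, 3, 3, 3, 2, 3, 5, 8, 5]
3=3: mid=3
3=3: mid=4
2<3: swap(1,4), lo=2 mid=5 ⇒ [2, 2, 3, 3, 3, 3, 5, 8, 5]
3=3: mid=6
done. lo=2 hi=5; A=[2, 2, 3, 3, 3, 3, 5, 8, 5]

[2, 2, 3, 3, 3, 3, 5, 8, 5]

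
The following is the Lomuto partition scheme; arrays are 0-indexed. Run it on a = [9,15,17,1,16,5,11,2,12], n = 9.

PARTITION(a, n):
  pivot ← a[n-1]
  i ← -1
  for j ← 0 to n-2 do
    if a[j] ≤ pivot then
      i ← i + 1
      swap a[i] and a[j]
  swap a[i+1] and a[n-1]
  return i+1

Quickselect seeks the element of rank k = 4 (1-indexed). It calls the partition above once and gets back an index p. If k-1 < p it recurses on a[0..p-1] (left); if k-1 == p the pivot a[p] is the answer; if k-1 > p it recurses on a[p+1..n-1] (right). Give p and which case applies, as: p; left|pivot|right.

pivot=12, i=-1
j=0: 9≤12, i=0, swap(0,0) ⇒ [9,15,17,1,16,5,11,2,12]
j=1: 15>12, skip
j=2: 17>12, skip
j=3: 1≤12, i=1, swap(1,3) ⇒ [9,1,17,15,16,5,11,2,12]
j=4: 16>12, skip
j=5: 5≤12, i=2, swap(2,5) ⇒ [9,1,5,15,16,17,11,2,12]
j=6: 11≤12, i=3, swap(3,6) ⇒ [9,1,5,11,16,17,15,2,12]
j=7: 2≤12, i=4, swap(4,7) ⇒ [9,1,5,11,2,17,15,16,12]
swap(5,8) ⇒ [9,1,5,11,2,12,15,16,17]; return 5
p = 5; k-1 = 3 < 5 ⇒ left

5; left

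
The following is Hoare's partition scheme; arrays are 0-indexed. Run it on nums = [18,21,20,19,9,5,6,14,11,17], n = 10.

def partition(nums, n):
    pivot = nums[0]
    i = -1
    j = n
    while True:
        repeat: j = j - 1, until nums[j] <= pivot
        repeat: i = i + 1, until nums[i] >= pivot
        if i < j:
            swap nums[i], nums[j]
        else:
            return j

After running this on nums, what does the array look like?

[17,11,14,6,9,5,19,20,21,18]

pivot=18
j stops at 9 (17), i stops at 0 (18); swap ⇒ [17,21,20,19,9,5,6,14,11,18]
j stops at 8 (11), i stops at 1 (21); swap ⇒ [17,11,20,19,9,5,6,14,21,18]
j stops at 7 (14), i stops at 2 (20); swap ⇒ [17,11,14,19,9,5,6,20,21,18]
j stops at 6 (6), i stops at 3 (19); swap ⇒ [17,11,14,6,9,5,19,20,21,18]
j stops at 5, i stops at 6; i≥j ⇒ return 5. nums=[17,11,14,6,9,5,19,20,21,18]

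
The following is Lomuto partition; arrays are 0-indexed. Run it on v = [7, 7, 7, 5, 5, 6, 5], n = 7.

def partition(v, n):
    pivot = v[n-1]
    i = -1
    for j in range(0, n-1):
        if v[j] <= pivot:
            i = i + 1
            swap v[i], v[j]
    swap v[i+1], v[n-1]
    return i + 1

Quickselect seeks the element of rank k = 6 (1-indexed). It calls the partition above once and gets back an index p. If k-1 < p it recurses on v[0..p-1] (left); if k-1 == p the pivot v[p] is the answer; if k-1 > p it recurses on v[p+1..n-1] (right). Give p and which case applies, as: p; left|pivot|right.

pivot=5, i=-1
j=0: 7>5, skip
j=1: 7>5, skip
j=2: 7>5, skip
j=3: 5≤5, i=0, swap(0,3) ⇒ [5, 7, 7, 7, 5, 6, 5]
j=4: 5≤5, i=1, swap(1,4) ⇒ [5, 5, 7, 7, 7, 6, 5]
j=5: 6>5, skip
swap(2,6) ⇒ [5, 5, 5, 7, 7, 6, 7]; return 2
p = 2; k-1 = 5 > 2 ⇒ right

2; right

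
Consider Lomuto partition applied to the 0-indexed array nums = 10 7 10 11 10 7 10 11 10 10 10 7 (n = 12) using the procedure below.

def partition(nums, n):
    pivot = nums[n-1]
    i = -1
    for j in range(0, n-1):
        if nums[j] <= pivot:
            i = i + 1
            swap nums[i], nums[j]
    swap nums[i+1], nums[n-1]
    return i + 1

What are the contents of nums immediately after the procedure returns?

7 7 7 11 10 10 10 11 10 10 10 10

pivot=7, i=-1
j=0: 10>7, skip
j=1: 7≤7, i=0, swap(0,1) ⇒ 7 10 10 11 10 7 10 11 10 10 10 7
j=2: 10>7, skip
j=3: 11>7, skip
j=4: 10>7, skip
j=5: 7≤7, i=1, swap(1,5) ⇒ 7 7 10 11 10 10 10 11 10 10 10 7
j=6: 10>7, skip
j=7: 11>7, skip
j=8: 10>7, skip
j=9: 10>7, skip
j=10: 10>7, skip
swap(2,11) ⇒ 7 7 7 11 10 10 10 11 10 10 10 10; return 2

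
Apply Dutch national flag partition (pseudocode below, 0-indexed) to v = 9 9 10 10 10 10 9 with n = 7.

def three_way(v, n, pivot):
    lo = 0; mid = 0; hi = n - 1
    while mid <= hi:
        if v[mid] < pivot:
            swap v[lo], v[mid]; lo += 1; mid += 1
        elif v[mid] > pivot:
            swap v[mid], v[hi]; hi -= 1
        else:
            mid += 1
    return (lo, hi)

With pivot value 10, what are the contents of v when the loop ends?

9 9 9 10 10 10 10

lo=0 mid=0 hi=6
9<10: swap(0,0), lo=1 mid=1 ⇒ 9 9 10 10 10 10 9
9<10: swap(1,1), lo=2 mid=2 ⇒ 9 9 10 10 10 10 9
10=10: mid=3
10=10: mid=4
10=10: mid=5
10=10: mid=6
9<10: swap(2,6), lo=3 mid=7 ⇒ 9 9 9 10 10 10 10
done. lo=3 hi=6; v=9 9 9 10 10 10 10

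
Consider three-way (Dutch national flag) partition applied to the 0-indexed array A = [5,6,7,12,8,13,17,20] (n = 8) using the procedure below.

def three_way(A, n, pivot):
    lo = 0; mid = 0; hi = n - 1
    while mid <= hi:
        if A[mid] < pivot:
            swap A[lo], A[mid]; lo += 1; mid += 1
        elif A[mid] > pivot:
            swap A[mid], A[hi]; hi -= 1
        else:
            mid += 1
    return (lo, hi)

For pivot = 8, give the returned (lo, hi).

pivot = 8; lo=0, mid=0, hi=7
A[mid]=5<8: swap A[0],A[0]; lo=1,mid=1 → [5,6,7,12,8,13,17,20]
A[mid]=6<8: swap A[1],A[1]; lo=2,mid=2 → [5,6,7,12,8,13,17,20]
A[mid]=7<8: swap A[2],A[2]; lo=3,mid=3 → [5,6,7,12,8,13,17,20]
A[mid]=12>8: swap A[3],A[7]; hi=6 → [5,6,7,20,8,13,17,12]
A[mid]=20>8: swap A[3],A[6]; hi=5 → [5,6,7,17,8,13,20,12]
A[mid]=17>8: swap A[3],A[5]; hi=4 → [5,6,7,13,8,17,20,12]
A[mid]=13>8: swap A[3],A[4]; hi=3 → [5,6,7,8,13,17,20,12]
A[mid]=8=8: mid=4
end: lo=3, hi=3; A = [5,6,7,8,13,17,20,12]

(3, 3)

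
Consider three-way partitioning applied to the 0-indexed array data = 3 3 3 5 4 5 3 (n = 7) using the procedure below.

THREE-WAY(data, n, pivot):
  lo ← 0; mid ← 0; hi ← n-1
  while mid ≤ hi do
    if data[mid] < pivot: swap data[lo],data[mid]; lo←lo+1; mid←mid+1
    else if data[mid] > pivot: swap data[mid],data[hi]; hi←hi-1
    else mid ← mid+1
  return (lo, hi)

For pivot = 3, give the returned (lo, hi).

(0, 3)

pivot = 3; lo=0, mid=0, hi=6
data[mid]=3=3: mid=1
data[mid]=3=3: mid=2
data[mid]=3=3: mid=3
data[mid]=5>3: swap data[3],data[6]; hi=5 → 3 3 3 3 4 5 5
data[mid]=3=3: mid=4
data[mid]=4>3: swap data[4],data[5]; hi=4 → 3 3 3 3 5 4 5
data[mid]=5>3: swap data[4],data[4]; hi=3 → 3 3 3 3 5 4 5
end: lo=0, hi=3; data = 3 3 3 3 5 4 5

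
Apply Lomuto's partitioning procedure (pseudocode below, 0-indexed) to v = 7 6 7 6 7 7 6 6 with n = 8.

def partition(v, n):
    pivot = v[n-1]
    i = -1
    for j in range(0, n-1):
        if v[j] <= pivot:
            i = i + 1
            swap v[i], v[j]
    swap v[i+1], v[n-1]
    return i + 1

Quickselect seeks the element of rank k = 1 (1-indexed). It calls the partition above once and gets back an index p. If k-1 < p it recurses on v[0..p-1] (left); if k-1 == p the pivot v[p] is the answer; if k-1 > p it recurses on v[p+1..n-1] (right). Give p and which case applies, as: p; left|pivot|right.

pivot = v[7] = 6; i = -1
j=0: v[0]=7 > 6 → no swap
j=1: v[1]=6 ≤ 6 → i=0, swap v[0],v[1] → 6 7 7 6 7 7 6 6
j=2: v[2]=7 > 6 → no swap
j=3: v[3]=6 ≤ 6 → i=1, swap v[1],v[3] → 6 6 7 7 7 7 6 6
j=4: v[4]=7 > 6 → no swap
j=5: v[5]=7 > 6 → no swap
j=6: v[6]=6 ≤ 6 → i=2, swap v[2],v[6] → 6 6 6 7 7 7 7 6
final swap v[3],v[7] → 6 6 6 6 7 7 7 7; return 3
p = 3; k-1 = 0 < 3 ⇒ left

3; left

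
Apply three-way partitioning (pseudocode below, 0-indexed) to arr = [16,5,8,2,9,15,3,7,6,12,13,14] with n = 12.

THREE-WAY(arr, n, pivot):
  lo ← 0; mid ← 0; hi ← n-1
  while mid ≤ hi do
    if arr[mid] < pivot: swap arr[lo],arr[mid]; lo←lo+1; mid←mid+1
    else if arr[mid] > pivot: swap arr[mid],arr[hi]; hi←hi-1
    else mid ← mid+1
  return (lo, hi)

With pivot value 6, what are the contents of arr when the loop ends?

[5,3,2,6,15,9,7,8,12,13,14,16]

lo=0 mid=0 hi=11
16>6: swap(0,11), hi=10 ⇒ [14,5,8,2,9,15,3,7,6,12,13,16]
14>6: swap(0,10), hi=9 ⇒ [13,5,8,2,9,15,3,7,6,12,14,16]
13>6: swap(0,9), hi=8 ⇒ [12,5,8,2,9,15,3,7,6,13,14,16]
12>6: swap(0,8), hi=7 ⇒ [6,5,8,2,9,15,3,7,12,13,14,16]
6=6: mid=1
5<6: swap(0,1), lo=1 mid=2 ⇒ [5,6,8,2,9,15,3,7,12,13,14,16]
8>6: swap(2,7), hi=6 ⇒ [5,6,7,2,9,15,3,8,12,13,14,16]
7>6: swap(2,6), hi=5 ⇒ [5,6,3,2,9,15,7,8,12,13,14,16]
3<6: swap(1,2), lo=2 mid=3 ⇒ [5,3,6,2,9,15,7,8,12,13,14,16]
2<6: swap(2,3), lo=3 mid=4 ⇒ [5,3,2,6,9,15,7,8,12,13,14,16]
9>6: swap(4,5), hi=4 ⇒ [5,3,2,6,15,9,7,8,12,13,14,16]
15>6: swap(4,4), hi=3 ⇒ [5,3,2,6,15,9,7,8,12,13,14,16]
done. lo=3 hi=3; arr=[5,3,2,6,15,9,7,8,12,13,14,16]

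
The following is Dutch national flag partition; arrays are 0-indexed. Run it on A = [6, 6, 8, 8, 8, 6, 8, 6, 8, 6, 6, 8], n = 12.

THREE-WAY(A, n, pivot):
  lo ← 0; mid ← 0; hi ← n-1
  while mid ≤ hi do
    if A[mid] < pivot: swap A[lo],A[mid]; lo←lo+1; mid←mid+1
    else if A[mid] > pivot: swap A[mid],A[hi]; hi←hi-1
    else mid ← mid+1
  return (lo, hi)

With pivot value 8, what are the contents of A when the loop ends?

lo=0 mid=0 hi=11
6<8: swap(0,0), lo=1 mid=1 ⇒ [6, 6, 8, 8, 8, 6, 8, 6, 8, 6, 6, 8]
6<8: swap(1,1), lo=2 mid=2 ⇒ [6, 6, 8, 8, 8, 6, 8, 6, 8, 6, 6, 8]
8=8: mid=3
8=8: mid=4
8=8: mid=5
6<8: swap(2,5), lo=3 mid=6 ⇒ [6, 6, 6, 8, 8, 8, 8, 6, 8, 6, 6, 8]
8=8: mid=7
6<8: swap(3,7), lo=4 mid=8 ⇒ [6, 6, 6, 6, 8, 8, 8, 8, 8, 6, 6, 8]
8=8: mid=9
6<8: swap(4,9), lo=5 mid=10 ⇒ [6, 6, 6, 6, 6, 8, 8, 8, 8, 8, 6, 8]
6<8: swap(5,10), lo=6 mid=11 ⇒ [6, 6, 6, 6, 6, 6, 8, 8, 8, 8, 8, 8]
8=8: mid=12
done. lo=6 hi=11; A=[6, 6, 6, 6, 6, 6, 8, 8, 8, 8, 8, 8]

[6, 6, 6, 6, 6, 6, 8, 8, 8, 8, 8, 8]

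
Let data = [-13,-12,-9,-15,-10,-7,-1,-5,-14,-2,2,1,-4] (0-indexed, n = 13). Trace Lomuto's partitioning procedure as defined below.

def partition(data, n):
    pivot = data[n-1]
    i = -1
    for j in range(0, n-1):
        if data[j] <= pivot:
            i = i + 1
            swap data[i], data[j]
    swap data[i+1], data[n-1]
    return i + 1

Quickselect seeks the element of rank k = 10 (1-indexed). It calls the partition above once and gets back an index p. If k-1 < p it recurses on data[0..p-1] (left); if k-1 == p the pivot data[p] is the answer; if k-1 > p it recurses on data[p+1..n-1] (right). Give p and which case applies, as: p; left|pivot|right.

8; right

pivot=-4, i=-1
j=0: -13≤-4, i=0, swap(0,0) ⇒ [-13,-12,-9,-15,-10,-7,-1,-5,-14,-2,2,1,-4]
j=1: -12≤-4, i=1, swap(1,1) ⇒ [-13,-12,-9,-15,-10,-7,-1,-5,-14,-2,2,1,-4]
j=2: -9≤-4, i=2, swap(2,2) ⇒ [-13,-12,-9,-15,-10,-7,-1,-5,-14,-2,2,1,-4]
j=3: -15≤-4, i=3, swap(3,3) ⇒ [-13,-12,-9,-15,-10,-7,-1,-5,-14,-2,2,1,-4]
j=4: -10≤-4, i=4, swap(4,4) ⇒ [-13,-12,-9,-15,-10,-7,-1,-5,-14,-2,2,1,-4]
j=5: -7≤-4, i=5, swap(5,5) ⇒ [-13,-12,-9,-15,-10,-7,-1,-5,-14,-2,2,1,-4]
j=6: -1>-4, skip
j=7: -5≤-4, i=6, swap(6,7) ⇒ [-13,-12,-9,-15,-10,-7,-5,-1,-14,-2,2,1,-4]
j=8: -14≤-4, i=7, swap(7,8) ⇒ [-13,-12,-9,-15,-10,-7,-5,-14,-1,-2,2,1,-4]
j=9: -2>-4, skip
j=10: 2>-4, skip
j=11: 1>-4, skip
swap(8,12) ⇒ [-13,-12,-9,-15,-10,-7,-5,-14,-4,-2,2,1,-1]; return 8
p = 8; k-1 = 9 > 8 ⇒ right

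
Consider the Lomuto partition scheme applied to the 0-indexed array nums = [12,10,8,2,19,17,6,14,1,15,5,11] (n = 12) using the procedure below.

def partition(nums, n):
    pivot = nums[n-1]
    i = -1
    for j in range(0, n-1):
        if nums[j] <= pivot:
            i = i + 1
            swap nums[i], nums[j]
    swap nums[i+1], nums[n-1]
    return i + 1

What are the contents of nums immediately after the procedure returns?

pivot = nums[11] = 11; i = -1
j=0: nums[0]=12 > 11 → no swap
j=1: nums[1]=10 ≤ 11 → i=0, swap nums[0],nums[1] → [10,12,8,2,19,17,6,14,1,15,5,11]
j=2: nums[2]=8 ≤ 11 → i=1, swap nums[1],nums[2] → [10,8,12,2,19,17,6,14,1,15,5,11]
j=3: nums[3]=2 ≤ 11 → i=2, swap nums[2],nums[3] → [10,8,2,12,19,17,6,14,1,15,5,11]
j=4: nums[4]=19 > 11 → no swap
j=5: nums[5]=17 > 11 → no swap
j=6: nums[6]=6 ≤ 11 → i=3, swap nums[3],nums[6] → [10,8,2,6,19,17,12,14,1,15,5,11]
j=7: nums[7]=14 > 11 → no swap
j=8: nums[8]=1 ≤ 11 → i=4, swap nums[4],nums[8] → [10,8,2,6,1,17,12,14,19,15,5,11]
j=9: nums[9]=15 > 11 → no swap
j=10: nums[10]=5 ≤ 11 → i=5, swap nums[5],nums[10] → [10,8,2,6,1,5,12,14,19,15,17,11]
final swap nums[6],nums[11] → [10,8,2,6,1,5,11,14,19,15,17,12]; return 6

[10,8,2,6,1,5,11,14,19,15,17,12]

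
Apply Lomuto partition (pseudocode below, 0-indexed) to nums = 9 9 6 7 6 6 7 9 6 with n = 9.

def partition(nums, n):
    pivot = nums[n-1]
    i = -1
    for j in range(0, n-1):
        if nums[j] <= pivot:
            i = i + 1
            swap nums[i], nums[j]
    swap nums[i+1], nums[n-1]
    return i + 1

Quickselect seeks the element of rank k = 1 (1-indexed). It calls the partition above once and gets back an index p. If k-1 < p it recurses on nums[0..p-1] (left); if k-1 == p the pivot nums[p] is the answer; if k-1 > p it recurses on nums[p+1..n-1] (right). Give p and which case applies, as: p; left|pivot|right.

3; left

pivot = nums[8] = 6; i = -1
j=0: nums[0]=9 > 6 → no swap
j=1: nums[1]=9 > 6 → no swap
j=2: nums[2]=6 ≤ 6 → i=0, swap nums[0],nums[2] → 6 9 9 7 6 6 7 9 6
j=3: nums[3]=7 > 6 → no swap
j=4: nums[4]=6 ≤ 6 → i=1, swap nums[1],nums[4] → 6 6 9 7 9 6 7 9 6
j=5: nums[5]=6 ≤ 6 → i=2, swap nums[2],nums[5] → 6 6 6 7 9 9 7 9 6
j=6: nums[6]=7 > 6 → no swap
j=7: nums[7]=9 > 6 → no swap
final swap nums[3],nums[8] → 6 6 6 6 9 9 7 9 7; return 3
p = 3; k-1 = 0 < 3 ⇒ left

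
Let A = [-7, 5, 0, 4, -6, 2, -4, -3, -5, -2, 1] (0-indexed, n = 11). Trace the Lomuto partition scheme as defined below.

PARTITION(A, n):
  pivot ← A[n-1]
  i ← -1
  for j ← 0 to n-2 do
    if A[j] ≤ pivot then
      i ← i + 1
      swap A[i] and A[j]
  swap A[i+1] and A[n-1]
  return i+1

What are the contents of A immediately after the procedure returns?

[-7, 0, -6, -4, -3, -5, -2, 1, 2, 4, 5]

pivot = A[10] = 1; i = -1
j=0: A[0]=-7 ≤ 1 → i=0, swap A[0],A[0] (no change) → [-7, 5, 0, 4, -6, 2, -4, -3, -5, -2, 1]
j=1: A[1]=5 > 1 → no swap
j=2: A[2]=0 ≤ 1 → i=1, swap A[1],A[2] → [-7, 0, 5, 4, -6, 2, -4, -3, -5, -2, 1]
j=3: A[3]=4 > 1 → no swap
j=4: A[4]=-6 ≤ 1 → i=2, swap A[2],A[4] → [-7, 0, -6, 4, 5, 2, -4, -3, -5, -2, 1]
j=5: A[5]=2 > 1 → no swap
j=6: A[6]=-4 ≤ 1 → i=3, swap A[3],A[6] → [-7, 0, -6, -4, 5, 2, 4, -3, -5, -2, 1]
j=7: A[7]=-3 ≤ 1 → i=4, swap A[4],A[7] → [-7, 0, -6, -4, -3, 2, 4, 5, -5, -2, 1]
j=8: A[8]=-5 ≤ 1 → i=5, swap A[5],A[8] → [-7, 0, -6, -4, -3, -5, 4, 5, 2, -2, 1]
j=9: A[9]=-2 ≤ 1 → i=6, swap A[6],A[9] → [-7, 0, -6, -4, -3, -5, -2, 5, 2, 4, 1]
final swap A[7],A[10] → [-7, 0, -6, -4, -3, -5, -2, 1, 2, 4, 5]; return 7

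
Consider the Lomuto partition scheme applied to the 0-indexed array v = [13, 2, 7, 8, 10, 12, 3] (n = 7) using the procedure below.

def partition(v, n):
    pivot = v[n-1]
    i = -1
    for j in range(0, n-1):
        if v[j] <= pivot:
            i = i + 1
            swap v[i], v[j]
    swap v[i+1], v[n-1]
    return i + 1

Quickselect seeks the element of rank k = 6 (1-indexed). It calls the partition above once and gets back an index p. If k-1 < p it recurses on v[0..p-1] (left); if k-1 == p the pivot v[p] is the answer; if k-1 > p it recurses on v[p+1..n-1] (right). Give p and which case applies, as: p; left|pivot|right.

pivot=3, i=-1
j=0: 13>3, skip
j=1: 2≤3, i=0, swap(0,1) ⇒ [2, 13, 7, 8, 10, 12, 3]
j=2: 7>3, skip
j=3: 8>3, skip
j=4: 10>3, skip
j=5: 12>3, skip
swap(1,6) ⇒ [2, 3, 7, 8, 10, 12, 13]; return 1
p = 1; k-1 = 5 > 1 ⇒ right

1; right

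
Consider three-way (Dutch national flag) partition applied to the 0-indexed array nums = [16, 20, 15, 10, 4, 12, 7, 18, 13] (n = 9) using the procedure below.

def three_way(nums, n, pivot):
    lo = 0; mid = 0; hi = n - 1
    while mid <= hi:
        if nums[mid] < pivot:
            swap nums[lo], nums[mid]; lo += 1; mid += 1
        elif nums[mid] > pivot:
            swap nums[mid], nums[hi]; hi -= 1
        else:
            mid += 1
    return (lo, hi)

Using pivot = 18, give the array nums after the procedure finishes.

[16, 13, 15, 10, 4, 12, 7, 18, 20]

lo=0 mid=0 hi=8
16<18: swap(0,0), lo=1 mid=1 ⇒ [16, 20, 15, 10, 4, 12, 7, 18, 13]
20>18: swap(1,8), hi=7 ⇒ [16, 13, 15, 10, 4, 12, 7, 18, 20]
13<18: swap(1,1), lo=2 mid=2 ⇒ [16, 13, 15, 10, 4, 12, 7, 18, 20]
15<18: swap(2,2), lo=3 mid=3 ⇒ [16, 13, 15, 10, 4, 12, 7, 18, 20]
10<18: swap(3,3), lo=4 mid=4 ⇒ [16, 13, 15, 10, 4, 12, 7, 18, 20]
4<18: swap(4,4), lo=5 mid=5 ⇒ [16, 13, 15, 10, 4, 12, 7, 18, 20]
12<18: swap(5,5), lo=6 mid=6 ⇒ [16, 13, 15, 10, 4, 12, 7, 18, 20]
7<18: swap(6,6), lo=7 mid=7 ⇒ [16, 13, 15, 10, 4, 12, 7, 18, 20]
18=18: mid=8
done. lo=7 hi=7; nums=[16, 13, 15, 10, 4, 12, 7, 18, 20]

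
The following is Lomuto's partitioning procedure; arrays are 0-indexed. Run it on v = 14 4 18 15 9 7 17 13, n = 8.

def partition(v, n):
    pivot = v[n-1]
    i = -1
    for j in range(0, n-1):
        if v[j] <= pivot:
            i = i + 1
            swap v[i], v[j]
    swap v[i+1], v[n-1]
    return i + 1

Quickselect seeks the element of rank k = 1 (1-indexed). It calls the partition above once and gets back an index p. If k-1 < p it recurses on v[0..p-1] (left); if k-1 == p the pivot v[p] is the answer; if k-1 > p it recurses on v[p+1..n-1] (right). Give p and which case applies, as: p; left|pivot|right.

pivot=13, i=-1
j=0: 14>13, skip
j=1: 4≤13, i=0, swap(0,1) ⇒ 4 14 18 15 9 7 17 13
j=2: 18>13, skip
j=3: 15>13, skip
j=4: 9≤13, i=1, swap(1,4) ⇒ 4 9 18 15 14 7 17 13
j=5: 7≤13, i=2, swap(2,5) ⇒ 4 9 7 15 14 18 17 13
j=6: 17>13, skip
swap(3,7) ⇒ 4 9 7 13 14 18 17 15; return 3
p = 3; k-1 = 0 < 3 ⇒ left

3; left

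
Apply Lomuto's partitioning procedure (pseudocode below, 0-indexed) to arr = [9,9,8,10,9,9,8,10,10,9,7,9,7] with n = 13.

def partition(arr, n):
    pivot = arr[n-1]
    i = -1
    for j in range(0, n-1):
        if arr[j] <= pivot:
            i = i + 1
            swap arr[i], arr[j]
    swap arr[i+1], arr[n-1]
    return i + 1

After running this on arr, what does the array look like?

[7,7,8,10,9,9,8,10,10,9,9,9,9]

pivot = arr[12] = 7; i = -1
j=0: arr[0]=9 > 7 → no swap
j=1: arr[1]=9 > 7 → no swap
j=2: arr[2]=8 > 7 → no swap
j=3: arr[3]=10 > 7 → no swap
j=4: arr[4]=9 > 7 → no swap
j=5: arr[5]=9 > 7 → no swap
j=6: arr[6]=8 > 7 → no swap
j=7: arr[7]=10 > 7 → no swap
j=8: arr[8]=10 > 7 → no swap
j=9: arr[9]=9 > 7 → no swap
j=10: arr[10]=7 ≤ 7 → i=0, swap arr[0],arr[10] → [7,9,8,10,9,9,8,10,10,9,9,9,7]
j=11: arr[11]=9 > 7 → no swap
final swap arr[1],arr[12] → [7,7,8,10,9,9,8,10,10,9,9,9,9]; return 1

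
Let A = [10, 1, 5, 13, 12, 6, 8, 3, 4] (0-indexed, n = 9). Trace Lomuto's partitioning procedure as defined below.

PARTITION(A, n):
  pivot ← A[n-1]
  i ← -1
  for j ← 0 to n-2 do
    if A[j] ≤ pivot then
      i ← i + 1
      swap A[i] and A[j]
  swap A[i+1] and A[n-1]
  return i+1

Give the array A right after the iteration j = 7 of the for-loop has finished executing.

[1, 3, 5, 13, 12, 6, 8, 10, 4]

pivot = A[8] = 4; i = -1
j=0: A[0]=10 > 4 → no swap
j=1: A[1]=1 ≤ 4 → i=0, swap A[0],A[1] → [1, 10, 5, 13, 12, 6, 8, 3, 4]
j=2: A[2]=5 > 4 → no swap
j=3: A[3]=13 > 4 → no swap
j=4: A[4]=12 > 4 → no swap
j=5: A[5]=6 > 4 → no swap
j=6: A[6]=8 > 4 → no swap
j=7: A[7]=3 ≤ 4 → i=1, swap A[1],A[7] → [1, 3, 5, 13, 12, 6, 8, 10, 4]
(after j=7) A = [1, 3, 5, 13, 12, 6, 8, 10, 4]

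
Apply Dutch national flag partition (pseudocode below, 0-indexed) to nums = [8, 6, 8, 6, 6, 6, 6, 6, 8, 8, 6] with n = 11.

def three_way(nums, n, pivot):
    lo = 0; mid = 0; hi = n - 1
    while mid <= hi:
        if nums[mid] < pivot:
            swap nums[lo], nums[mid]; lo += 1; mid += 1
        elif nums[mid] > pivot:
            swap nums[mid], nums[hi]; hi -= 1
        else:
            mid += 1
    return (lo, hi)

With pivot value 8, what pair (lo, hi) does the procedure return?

(7, 10)

lo=0 mid=0 hi=10
8=8: mid=1
6<8: swap(0,1), lo=1 mid=2 ⇒ [6, 8, 8, 6, 6, 6, 6, 6, 8, 8, 6]
8=8: mid=3
6<8: swap(1,3), lo=2 mid=4 ⇒ [6, 6, 8, 8, 6, 6, 6, 6, 8, 8, 6]
6<8: swap(2,4), lo=3 mid=5 ⇒ [6, 6, 6, 8, 8, 6, 6, 6, 8, 8, 6]
6<8: swap(3,5), lo=4 mid=6 ⇒ [6, 6, 6, 6, 8, 8, 6, 6, 8, 8, 6]
6<8: swap(4,6), lo=5 mid=7 ⇒ [6, 6, 6, 6, 6, 8, 8, 6, 8, 8, 6]
6<8: swap(5,7), lo=6 mid=8 ⇒ [6, 6, 6, 6, 6, 6, 8, 8, 8, 8, 6]
8=8: mid=9
8=8: mid=10
6<8: swap(6,10), lo=7 mid=11 ⇒ [6, 6, 6, 6, 6, 6, 6, 8, 8, 8, 8]
done. lo=7 hi=10; nums=[6, 6, 6, 6, 6, 6, 6, 8, 8, 8, 8]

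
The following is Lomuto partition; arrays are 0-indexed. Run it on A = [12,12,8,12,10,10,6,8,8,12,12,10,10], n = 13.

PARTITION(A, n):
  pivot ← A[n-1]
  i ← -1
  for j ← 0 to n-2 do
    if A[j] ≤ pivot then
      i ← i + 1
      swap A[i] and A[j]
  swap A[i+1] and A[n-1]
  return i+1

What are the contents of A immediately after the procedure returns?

[8,10,10,6,8,8,10,10,12,12,12,12,12]

pivot = A[12] = 10; i = -1
j=0: A[0]=12 > 10 → no swap
j=1: A[1]=12 > 10 → no swap
j=2: A[2]=8 ≤ 10 → i=0, swap A[0],A[2] → [8,12,12,12,10,10,6,8,8,12,12,10,10]
j=3: A[3]=12 > 10 → no swap
j=4: A[4]=10 ≤ 10 → i=1, swap A[1],A[4] → [8,10,12,12,12,10,6,8,8,12,12,10,10]
j=5: A[5]=10 ≤ 10 → i=2, swap A[2],A[5] → [8,10,10,12,12,12,6,8,8,12,12,10,10]
j=6: A[6]=6 ≤ 10 → i=3, swap A[3],A[6] → [8,10,10,6,12,12,12,8,8,12,12,10,10]
j=7: A[7]=8 ≤ 10 → i=4, swap A[4],A[7] → [8,10,10,6,8,12,12,12,8,12,12,10,10]
j=8: A[8]=8 ≤ 10 → i=5, swap A[5],A[8] → [8,10,10,6,8,8,12,12,12,12,12,10,10]
j=9: A[9]=12 > 10 → no swap
j=10: A[10]=12 > 10 → no swap
j=11: A[11]=10 ≤ 10 → i=6, swap A[6],A[11] → [8,10,10,6,8,8,10,12,12,12,12,12,10]
final swap A[7],A[12] → [8,10,10,6,8,8,10,10,12,12,12,12,12]; return 7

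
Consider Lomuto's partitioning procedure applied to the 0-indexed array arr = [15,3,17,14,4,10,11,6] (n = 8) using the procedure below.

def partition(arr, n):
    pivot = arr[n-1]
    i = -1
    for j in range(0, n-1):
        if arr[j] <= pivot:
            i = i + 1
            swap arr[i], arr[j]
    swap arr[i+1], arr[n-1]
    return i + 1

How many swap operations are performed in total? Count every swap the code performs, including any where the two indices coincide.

3

pivot=6, i=-1
j=0: 15>6, skip
j=1: 3≤6, i=0, swap(0,1) ⇒ [3,15,17,14,4,10,11,6]
j=2: 17>6, skip
j=3: 14>6, skip
j=4: 4≤6, i=1, swap(1,4) ⇒ [3,4,17,14,15,10,11,6]
j=5: 10>6, skip
j=6: 11>6, skip
swap(2,7) ⇒ [3,4,6,14,15,10,11,17]; return 2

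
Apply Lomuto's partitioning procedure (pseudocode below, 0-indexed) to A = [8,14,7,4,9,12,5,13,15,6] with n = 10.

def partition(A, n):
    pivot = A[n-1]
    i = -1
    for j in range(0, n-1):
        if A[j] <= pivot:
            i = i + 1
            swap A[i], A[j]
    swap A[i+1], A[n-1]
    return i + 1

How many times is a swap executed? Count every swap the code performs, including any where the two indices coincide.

3

pivot = A[9] = 6; i = -1
j=0: A[0]=8 > 6 → no swap
j=1: A[1]=14 > 6 → no swap
j=2: A[2]=7 > 6 → no swap
j=3: A[3]=4 ≤ 6 → i=0, swap A[0],A[3] → [4,14,7,8,9,12,5,13,15,6]
j=4: A[4]=9 > 6 → no swap
j=5: A[5]=12 > 6 → no swap
j=6: A[6]=5 ≤ 6 → i=1, swap A[1],A[6] → [4,5,7,8,9,12,14,13,15,6]
j=7: A[7]=13 > 6 → no swap
j=8: A[8]=15 > 6 → no swap
final swap A[2],A[9] → [4,5,6,8,9,12,14,13,15,7]; return 2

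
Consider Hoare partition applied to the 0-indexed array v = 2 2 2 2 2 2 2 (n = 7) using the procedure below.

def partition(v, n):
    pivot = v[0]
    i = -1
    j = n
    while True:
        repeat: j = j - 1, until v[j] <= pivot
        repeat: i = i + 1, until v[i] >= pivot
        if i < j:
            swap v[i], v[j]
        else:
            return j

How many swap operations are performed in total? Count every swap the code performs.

3

pivot = v[0] = 2; i = -1, j = 7
j→6 (v[6]=2≤2), i→0 (v[0]=2≥2); i<j, swap → 2 2 2 2 2 2 2
j→5 (v[5]=2≤2), i→1 (v[1]=2≥2); i<j, swap → 2 2 2 2 2 2 2
j→4 (v[4]=2≤2), i→2 (v[2]=2≥2); i<j, swap → 2 2 2 2 2 2 2
j→3, i→3; i≥j, return j=3. v = 2 2 2 2 2 2 2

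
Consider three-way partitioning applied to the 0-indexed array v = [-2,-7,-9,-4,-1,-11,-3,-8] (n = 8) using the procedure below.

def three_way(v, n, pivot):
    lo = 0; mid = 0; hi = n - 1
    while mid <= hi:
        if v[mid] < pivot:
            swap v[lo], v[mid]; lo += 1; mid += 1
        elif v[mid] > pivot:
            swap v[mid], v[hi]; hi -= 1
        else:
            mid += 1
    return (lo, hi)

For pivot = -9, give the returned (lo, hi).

(1, 1)

pivot = -9; lo=0, mid=0, hi=7
v[mid]=-2>-9: swap v[0],v[7]; hi=6 → [-8,-7,-9,-4,-1,-11,-3,-2]
v[mid]=-8>-9: swap v[0],v[6]; hi=5 → [-3,-7,-9,-4,-1,-11,-8,-2]
v[mid]=-3>-9: swap v[0],v[5]; hi=4 → [-11,-7,-9,-4,-1,-3,-8,-2]
v[mid]=-11<-9: swap v[0],v[0]; lo=1,mid=1 → [-11,-7,-9,-4,-1,-3,-8,-2]
v[mid]=-7>-9: swap v[1],v[4]; hi=3 → [-11,-1,-9,-4,-7,-3,-8,-2]
v[mid]=-1>-9: swap v[1],v[3]; hi=2 → [-11,-4,-9,-1,-7,-3,-8,-2]
v[mid]=-4>-9: swap v[1],v[2]; hi=1 → [-11,-9,-4,-1,-7,-3,-8,-2]
v[mid]=-9=-9: mid=2
end: lo=1, hi=1; v = [-11,-9,-4,-1,-7,-3,-8,-2]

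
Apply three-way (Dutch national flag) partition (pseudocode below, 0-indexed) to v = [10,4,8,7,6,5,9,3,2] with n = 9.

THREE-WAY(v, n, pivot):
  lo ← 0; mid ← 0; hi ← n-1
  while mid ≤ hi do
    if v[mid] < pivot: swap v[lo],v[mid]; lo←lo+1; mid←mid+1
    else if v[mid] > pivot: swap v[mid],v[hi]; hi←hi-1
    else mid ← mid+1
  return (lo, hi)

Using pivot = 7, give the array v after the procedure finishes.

[2,4,3,6,5,7,9,8,10]

lo=0 mid=0 hi=8
10>7: swap(0,8), hi=7 ⇒ [2,4,8,7,6,5,9,3,10]
2<7: swap(0,0), lo=1 mid=1 ⇒ [2,4,8,7,6,5,9,3,10]
4<7: swap(1,1), lo=2 mid=2 ⇒ [2,4,8,7,6,5,9,3,10]
8>7: swap(2,7), hi=6 ⇒ [2,4,3,7,6,5,9,8,10]
3<7: swap(2,2), lo=3 mid=3 ⇒ [2,4,3,7,6,5,9,8,10]
7=7: mid=4
6<7: swap(3,4), lo=4 mid=5 ⇒ [2,4,3,6,7,5,9,8,10]
5<7: swap(4,5), lo=5 mid=6 ⇒ [2,4,3,6,5,7,9,8,10]
9>7: swap(6,6), hi=5 ⇒ [2,4,3,6,5,7,9,8,10]
done. lo=5 hi=5; v=[2,4,3,6,5,7,9,8,10]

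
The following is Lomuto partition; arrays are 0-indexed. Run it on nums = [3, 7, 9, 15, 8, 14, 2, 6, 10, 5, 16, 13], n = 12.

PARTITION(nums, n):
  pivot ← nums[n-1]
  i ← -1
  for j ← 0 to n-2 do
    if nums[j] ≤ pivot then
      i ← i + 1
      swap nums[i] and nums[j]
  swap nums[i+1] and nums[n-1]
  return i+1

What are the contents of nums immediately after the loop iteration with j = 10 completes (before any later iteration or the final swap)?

pivot=13, i=-1
j=0: 3≤13, i=0, swap(0,0) ⇒ [3, 7, 9, 15, 8, 14, 2, 6, 10, 5, 16, 13]
j=1: 7≤13, i=1, swap(1,1) ⇒ [3, 7, 9, 15, 8, 14, 2, 6, 10, 5, 16, 13]
j=2: 9≤13, i=2, swap(2,2) ⇒ [3, 7, 9, 15, 8, 14, 2, 6, 10, 5, 16, 13]
j=3: 15>13, skip
j=4: 8≤13, i=3, swap(3,4) ⇒ [3, 7, 9, 8, 15, 14, 2, 6, 10, 5, 16, 13]
j=5: 14>13, skip
j=6: 2≤13, i=4, swap(4,6) ⇒ [3, 7, 9, 8, 2, 14, 15, 6, 10, 5, 16, 13]
j=7: 6≤13, i=5, swap(5,7) ⇒ [3, 7, 9, 8, 2, 6, 15, 14, 10, 5, 16, 13]
j=8: 10≤13, i=6, swap(6,8) ⇒ [3, 7, 9, 8, 2, 6, 10, 14, 15, 5, 16, 13]
j=9: 5≤13, i=7, swap(7,9) ⇒ [3, 7, 9, 8, 2, 6, 10, 5, 15, 14, 16, 13]
j=10: 16>13, skip
(after j=10) nums = [3, 7, 9, 8, 2, 6, 10, 5, 15, 14, 16, 13]

[3, 7, 9, 8, 2, 6, 10, 5, 15, 14, 16, 13]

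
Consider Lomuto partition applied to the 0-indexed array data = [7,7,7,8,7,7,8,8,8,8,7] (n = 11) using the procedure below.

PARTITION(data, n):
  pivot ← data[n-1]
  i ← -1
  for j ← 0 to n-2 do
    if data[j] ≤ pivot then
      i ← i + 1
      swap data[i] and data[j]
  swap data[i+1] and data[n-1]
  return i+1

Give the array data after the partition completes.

pivot = data[10] = 7; i = -1
j=0: data[0]=7 ≤ 7 → i=0, swap data[0],data[0] (no change) → [7,7,7,8,7,7,8,8,8,8,7]
j=1: data[1]=7 ≤ 7 → i=1, swap data[1],data[1] (no change) → [7,7,7,8,7,7,8,8,8,8,7]
j=2: data[2]=7 ≤ 7 → i=2, swap data[2],data[2] (no change) → [7,7,7,8,7,7,8,8,8,8,7]
j=3: data[3]=8 > 7 → no swap
j=4: data[4]=7 ≤ 7 → i=3, swap data[3],data[4] → [7,7,7,7,8,7,8,8,8,8,7]
j=5: data[5]=7 ≤ 7 → i=4, swap data[4],data[5] → [7,7,7,7,7,8,8,8,8,8,7]
j=6: data[6]=8 > 7 → no swap
j=7: data[7]=8 > 7 → no swap
j=8: data[8]=8 > 7 → no swap
j=9: data[9]=8 > 7 → no swap
final swap data[5],data[10] → [7,7,7,7,7,7,8,8,8,8,8]; return 5

[7,7,7,7,7,7,8,8,8,8,8]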